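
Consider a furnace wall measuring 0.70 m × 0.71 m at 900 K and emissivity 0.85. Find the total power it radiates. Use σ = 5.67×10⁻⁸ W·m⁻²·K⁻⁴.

P ≈ 15700 W

A = 0.70 × 0.71 = 0.497 m².
P = εσAT⁴ = 0.85 × 5.67×10⁻⁸ × 0.497 × (900)⁴ = 0.85 × 5.67×10⁻⁸ × 0.497 × 6.56×10^11.
P = 15700 W.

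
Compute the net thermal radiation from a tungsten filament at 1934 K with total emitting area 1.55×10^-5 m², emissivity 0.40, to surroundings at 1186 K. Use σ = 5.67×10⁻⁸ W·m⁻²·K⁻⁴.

Q ≈ 4.22 W

Q = εσA(T⁴ − T_s⁴). T⁴ − T_s⁴ = (1934)⁴ − (1186)⁴ = 1.40×10^13 − 1.98×10^12 = 1.20×10^13 K⁴.
Q = 0.40 × 5.67×10⁻⁸ × 1.55×10^-5 × 1.20×10^13 = 4.22 W.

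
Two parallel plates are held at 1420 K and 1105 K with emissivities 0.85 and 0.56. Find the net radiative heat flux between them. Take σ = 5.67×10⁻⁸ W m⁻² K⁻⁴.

For two large parallel gray plates, q = σ(T₁⁴ − T₂⁴) / (1/ε₁ + 1/ε₂ − 1).
1/ε₁ + 1/ε₂ − 1 = 1/0.85 + 1/0.56 − 1 = 1.962.
T₁⁴ − T₂⁴ = 4.07×10^12 − 1.49×10^12 = 2.57×10^12 K⁴.
q = 5.67×10⁻⁸ × 2.57×10^12 / 1.962 = 74400 W/m².

q ≈ 74400 W/m²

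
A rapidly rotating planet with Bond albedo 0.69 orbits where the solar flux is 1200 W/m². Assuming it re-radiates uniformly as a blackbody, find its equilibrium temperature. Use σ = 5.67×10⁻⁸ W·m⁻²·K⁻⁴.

Power absorbed = (1−a)S·πR²; power emitted = 4πR²σT⁴. Equating and cancelling πR²:
T = ((1−a)S / 4σ)^(1/4) = (372 / (4 × 5.67×10⁻⁸))^(1/4) = (1.64×10^9)^(1/4).
T = 201 K.

T ≈ 201 K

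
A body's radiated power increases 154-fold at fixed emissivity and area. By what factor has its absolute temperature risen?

factor ≈ 3.52

P ∝ T⁴ ⇒ T ∝ P^(1/4), so T scales by (154)^(1/4) = 3.52.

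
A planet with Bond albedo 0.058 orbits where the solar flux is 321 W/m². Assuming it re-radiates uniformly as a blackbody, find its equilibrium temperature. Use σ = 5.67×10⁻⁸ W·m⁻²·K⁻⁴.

Power absorbed = (1−a)S·πR²; power emitted = 4πR²σT⁴. Equating and cancelling πR²:
T = ((1−a)S / 4σ)^(1/4) = (302 / (4 × 5.67×10⁻⁸))^(1/4) = (1.33×10^9)^(1/4).
T = 191 K.

T ≈ 191 K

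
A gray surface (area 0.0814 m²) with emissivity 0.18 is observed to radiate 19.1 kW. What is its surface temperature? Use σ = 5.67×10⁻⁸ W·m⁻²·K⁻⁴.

T ≈ 2190 K

From P = εσAT⁴, T = (P / εσA)^(1/4) = (19100 / (0.18 × 5.67×10⁻⁸ × 0.0814))^(1/4).
T = (2.30×10^13)^(1/4) = 2190 K.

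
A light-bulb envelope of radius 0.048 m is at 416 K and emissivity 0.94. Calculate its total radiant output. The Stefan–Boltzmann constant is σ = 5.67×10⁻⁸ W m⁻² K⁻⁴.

P ≈ 46.2 W

A = 4πr² = 4π × (0.048)² = 0.0290 m².
Stefan–Boltzmann: P = εσAT⁴ = 0.94 × 5.67×10⁻⁸ × 0.0290 × (416)⁴ = 0.94 × 5.67×10⁻⁸ × 0.0290 × 2.99×10^10.
P = 46.2 W.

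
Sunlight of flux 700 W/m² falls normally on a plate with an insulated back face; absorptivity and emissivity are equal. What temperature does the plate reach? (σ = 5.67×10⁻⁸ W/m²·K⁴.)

T ≈ 333 K

Absorbed flux αS = emitted flux εσT⁴ (one radiating face); with α = ε, T = (S/σ)^(1/4).
T = (700 / 5.67×10⁻⁸)^(1/4) = (1.23×10^10)^(1/4).
T = 333 K.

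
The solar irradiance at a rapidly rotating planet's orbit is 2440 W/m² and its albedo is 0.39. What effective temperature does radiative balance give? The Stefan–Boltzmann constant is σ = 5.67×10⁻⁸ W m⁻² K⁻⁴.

Power absorbed = (1−a)S·πR²; power emitted = 4πR²σT⁴. Equating and cancelling πR²:
T = ((1−a)S / 4σ)^(1/4) = (1490 / (4 × 5.67×10⁻⁸))^(1/4) = (6.56×10^9)^(1/4).
T = 285 K.

T ≈ 285 K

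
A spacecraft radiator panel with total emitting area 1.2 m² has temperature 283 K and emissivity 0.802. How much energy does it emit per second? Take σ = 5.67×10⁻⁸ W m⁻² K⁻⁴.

Stefan–Boltzmann: P = εσAT⁴ = 0.802 × 5.67×10⁻⁸ × 1.20 × (283)⁴ = 0.802 × 5.67×10⁻⁸ × 1.20 × 6.41×10^9.
P = 350 W.

P ≈ 350 W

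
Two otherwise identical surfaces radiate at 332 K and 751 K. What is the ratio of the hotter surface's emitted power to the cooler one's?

ratio ≈ 26.2

P ∝ T⁴, so the ratio is (751/332)⁴ = (2.262)⁴ = 26.2.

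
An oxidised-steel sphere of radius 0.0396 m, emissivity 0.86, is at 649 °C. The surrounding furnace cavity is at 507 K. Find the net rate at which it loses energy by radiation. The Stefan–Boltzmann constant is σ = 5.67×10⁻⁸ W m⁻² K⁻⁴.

Q ≈ 631 W

A = 4πr² = 4π × (0.0396)² = 0.0197 m².
Convert: 649 °C = 922 K.
Q = εσA(T⁴ − T_s⁴). T⁴ − T_s⁴ = (922)⁴ − (507)⁴ = 7.23×10^11 − 6.61×10^10 = 6.57×10^11 K⁴.
Q = 0.86 × 5.67×10⁻⁸ × 0.0197 × 6.57×10^11 = 631 W.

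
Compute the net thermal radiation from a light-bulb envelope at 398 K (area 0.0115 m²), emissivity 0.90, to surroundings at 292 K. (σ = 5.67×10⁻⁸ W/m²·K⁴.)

Q = εσA(T⁴ − T_s⁴). T⁴ − T_s⁴ = (398)⁴ − (292)⁴ = 2.51×10^10 − 7.27×10^9 = 1.78×10^10 K⁴.
Q = 0.90 × 5.67×10⁻⁸ × 0.0115 × 1.78×10^10 = 10.5 W.

Q ≈ 10.5 W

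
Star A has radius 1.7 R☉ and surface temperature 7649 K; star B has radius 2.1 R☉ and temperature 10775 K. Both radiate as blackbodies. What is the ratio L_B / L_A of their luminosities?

L = 4πR²σT⁴ ∝ R²T⁴, so L_B/L_A = (2.1/1.7)² × (10775/7649)⁴ = 1.53 × 3.94 = 6.01.

L_B/L_A ≈ 6.01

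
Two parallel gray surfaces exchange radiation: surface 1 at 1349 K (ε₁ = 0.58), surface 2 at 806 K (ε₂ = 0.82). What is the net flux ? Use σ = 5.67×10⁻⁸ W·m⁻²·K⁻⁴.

For two large parallel gray plates, q = σ(T₁⁴ − T₂⁴) / (1/ε₁ + 1/ε₂ − 1).
1/ε₁ + 1/ε₂ − 1 = 1/0.58 + 1/0.82 − 1 = 1.944.
T₁⁴ − T₂⁴ = 3.31×10^12 − 4.22×10^11 = 2.89×10^12 K⁴.
q = 5.67×10⁻⁸ × 2.89×10^12 / 1.944 = 84300 W/m².

q ≈ 84300 W/m²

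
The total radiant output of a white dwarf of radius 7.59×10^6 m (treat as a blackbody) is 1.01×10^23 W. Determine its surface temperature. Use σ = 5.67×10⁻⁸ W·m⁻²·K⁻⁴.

A = 4πr² = 4π × (7.59×10^6)² = 7.24×10^14 m².
From P = σAT⁴, T = (P / σA)^(1/4) = (1.01×10^23 / (5.67×10⁻⁸ × 7.24×10^14))^(1/4).
T = (2.46×10^15)^(1/4) = 7040 K.

T ≈ 7040 K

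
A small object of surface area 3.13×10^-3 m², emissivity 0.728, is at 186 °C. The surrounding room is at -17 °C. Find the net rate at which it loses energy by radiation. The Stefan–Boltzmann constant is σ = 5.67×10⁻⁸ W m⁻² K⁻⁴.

Convert: 186 °C = 459 K; -17 °C = 256 K.
Q = εσA(T⁴ − T_s⁴). T⁴ − T_s⁴ = (459)⁴ − (256)⁴ = 4.44×10^10 − 4.29×10^9 = 4.01×10^10 K⁴.
Q = 0.728 × 5.67×10⁻⁸ × 3.13×10^-3 × 4.01×10^10 = 5.18 W.

Q ≈ 5.18 W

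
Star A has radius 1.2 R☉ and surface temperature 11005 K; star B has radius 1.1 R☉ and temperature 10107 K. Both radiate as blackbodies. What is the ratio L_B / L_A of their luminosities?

L = 4πR²σT⁴ ∝ R²T⁴, so L_B/L_A = (1.1/1.2)² × (10107/11005)⁴ = 0.840 × 0.711 = 0.598.

L_B/L_A ≈ 0.598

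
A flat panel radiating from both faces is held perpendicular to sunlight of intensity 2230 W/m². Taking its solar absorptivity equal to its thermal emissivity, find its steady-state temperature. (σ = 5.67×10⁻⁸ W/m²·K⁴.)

Absorbed flux αS = emitted flux 2εσT⁴ per unit area; with α = ε this gives T = (S/2σ)^(1/4).
T = (2230 / (2 × 5.67×10⁻⁸))^(1/4) = (1.97×10^10)^(1/4).
T = 374 K.

T ≈ 374 K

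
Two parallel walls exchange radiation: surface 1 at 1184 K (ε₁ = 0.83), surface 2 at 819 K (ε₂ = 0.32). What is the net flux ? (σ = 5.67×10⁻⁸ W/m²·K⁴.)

For two large parallel gray plates, q = σ(T₁⁴ − T₂⁴) / (1/ε₁ + 1/ε₂ − 1).
1/ε₁ + 1/ε₂ − 1 = 1/0.83 + 1/0.32 − 1 = 3.330.
T₁⁴ − T₂⁴ = 1.97×10^12 − 4.50×10^11 = 1.52×10^12 K⁴.
q = 5.67×10⁻⁸ × 1.52×10^12 / 3.330 = 25800 W/m².

q ≈ 25800 W/m²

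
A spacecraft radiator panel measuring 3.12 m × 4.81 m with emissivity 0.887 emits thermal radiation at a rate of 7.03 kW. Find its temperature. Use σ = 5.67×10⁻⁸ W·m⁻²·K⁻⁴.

T ≈ 311 K

A = 3.12 × 4.81 = 15.0 m².
From P = εσAT⁴, T = (P / εσA)^(1/4) = (7030 / (0.887 × 5.67×10⁻⁸ × 15.0))^(1/4).
T = (9.31×10^9)^(1/4) = 311 K.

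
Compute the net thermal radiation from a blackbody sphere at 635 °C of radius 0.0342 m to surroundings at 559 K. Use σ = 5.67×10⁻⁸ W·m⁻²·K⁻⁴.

Q ≈ 485 W

A = 4πr² = 4π × (0.0342)² = 0.0147 m².
Convert: 635 °C = 908 K.
Q = σA(T⁴ − T_s⁴). T⁴ − T_s⁴ = (908)⁴ − (559)⁴ = 6.80×10^11 − 9.76×10^10 = 5.82×10^11 K⁴.
Q = 5.67×10⁻⁸ × 0.0147 × 5.82×10^11 = 485 W.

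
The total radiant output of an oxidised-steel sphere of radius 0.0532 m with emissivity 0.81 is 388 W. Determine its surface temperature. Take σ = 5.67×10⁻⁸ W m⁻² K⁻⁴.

A = 4πr² = 4π × (0.0532)² = 0.0356 m².
From P = εσAT⁴, T = (P / εσA)^(1/4) = (388 / (0.81 × 5.67×10⁻⁸ × 0.0356))^(1/4).
T = (2.38×10^11)^(1/4) = 698 K.

T ≈ 698 K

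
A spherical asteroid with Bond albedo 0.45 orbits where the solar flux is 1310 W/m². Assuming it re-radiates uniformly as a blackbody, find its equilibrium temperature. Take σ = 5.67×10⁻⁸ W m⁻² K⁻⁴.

T ≈ 237 K

Power absorbed = (1−a)S·πR²; power emitted = 4πR²σT⁴. Equating and cancelling πR²:
T = ((1−a)S / 4σ)^(1/4) = (721 / (4 × 5.67×10⁻⁸))^(1/4) = (3.18×10^9)^(1/4).
T = 237 K.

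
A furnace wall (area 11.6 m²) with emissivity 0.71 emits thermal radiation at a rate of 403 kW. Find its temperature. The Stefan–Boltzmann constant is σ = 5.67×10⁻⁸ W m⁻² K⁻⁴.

From P = εσAT⁴, T = (P / εσA)^(1/4) = (4.03×10^5 / (0.71 × 5.67×10⁻⁸ × 11.6))^(1/4).
T = (8.63×10^11)^(1/4) = 964 K.

T ≈ 964 K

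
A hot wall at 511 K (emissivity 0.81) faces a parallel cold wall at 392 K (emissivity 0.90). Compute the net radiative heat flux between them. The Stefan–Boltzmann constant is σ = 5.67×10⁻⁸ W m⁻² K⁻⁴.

For two large parallel gray plates, q = σ(T₁⁴ − T₂⁴) / (1/ε₁ + 1/ε₂ − 1).
1/ε₁ + 1/ε₂ − 1 = 1/0.81 + 1/0.90 − 1 = 1.346.
T₁⁴ − T₂⁴ = 6.82×10^10 − 2.36×10^10 = 4.46×10^10 K⁴.
q = 5.67×10⁻⁸ × 4.46×10^10 / 1.346 = 1880 W/m².

q ≈ 1880 W/m²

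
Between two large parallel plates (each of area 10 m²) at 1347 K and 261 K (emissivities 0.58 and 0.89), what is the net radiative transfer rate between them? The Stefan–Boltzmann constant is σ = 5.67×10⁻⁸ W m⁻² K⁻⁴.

Q ≈ 1.01×10^6 W

For two large parallel gray plates, q = σ(T₁⁴ − T₂⁴) / (1/ε₁ + 1/ε₂ − 1).
1/ε₁ + 1/ε₂ − 1 = 1/0.58 + 1/0.89 − 1 = 1.848.
T₁⁴ − T₂⁴ = 3.29×10^12 − 4.64×10^9 = 3.29×10^12 K⁴.
q = 5.67×10⁻⁸ × 3.29×10^12 / 1.848 = 1.01×10^5 W/m².
Q = q·A = 1.01×10^5 × 10 = 1.01×10^6 W.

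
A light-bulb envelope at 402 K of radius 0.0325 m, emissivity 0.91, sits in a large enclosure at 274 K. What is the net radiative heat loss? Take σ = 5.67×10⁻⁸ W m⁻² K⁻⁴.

A = 4πr² = 4π × (0.0325)² = 0.0133 m².
Q = εσA(T⁴ − T_s⁴). T⁴ − T_s⁴ = (402)⁴ − (274)⁴ = 2.61×10^10 − 5.64×10^9 = 2.05×10^10 K⁴.
Q = 0.91 × 5.67×10⁻⁸ × 0.0133 × 2.05×10^10 = 14.0 W.

Q ≈ 14.0 W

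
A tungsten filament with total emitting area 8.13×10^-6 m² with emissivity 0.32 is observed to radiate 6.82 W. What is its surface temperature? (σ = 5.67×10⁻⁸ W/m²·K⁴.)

From P = εσAT⁴, T = (P / εσA)^(1/4) = (6.82 / (0.32 × 5.67×10⁻⁸ × 8.13×10^-6))^(1/4).
T = (4.62×10^13)^(1/4) = 2610 K.

T ≈ 2610 K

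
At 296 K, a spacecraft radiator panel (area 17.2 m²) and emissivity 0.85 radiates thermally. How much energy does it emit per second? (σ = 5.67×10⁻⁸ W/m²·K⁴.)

Stefan–Boltzmann: P = εσAT⁴ = 0.85 × 5.67×10⁻⁸ × 17.2 × (296)⁴ = 0.85 × 5.67×10⁻⁸ × 17.2 × 7.68×10^9.
P = 6360 W.

P ≈ 6360 W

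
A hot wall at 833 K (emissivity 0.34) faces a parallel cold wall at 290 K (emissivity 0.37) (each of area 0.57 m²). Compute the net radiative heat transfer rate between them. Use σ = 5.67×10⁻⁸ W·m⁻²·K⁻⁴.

For two large parallel gray plates, q = σ(T₁⁴ − T₂⁴) / (1/ε₁ + 1/ε₂ − 1).
1/ε₁ + 1/ε₂ − 1 = 1/0.34 + 1/0.37 − 1 = 4.644.
T₁⁴ − T₂⁴ = 4.81×10^11 − 7.07×10^9 = 4.74×10^11 K⁴.
q = 5.67×10⁻⁸ × 4.74×10^11 / 4.644 = 5790 W/m².
Q = q·A = 5790 × 0.57 = 3300 W.

Q ≈ 3300 W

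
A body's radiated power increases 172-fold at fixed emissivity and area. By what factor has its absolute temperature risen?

P ∝ T⁴ ⇒ T ∝ P^(1/4), so T scales by (172)^(1/4) = 3.62.

factor ≈ 3.62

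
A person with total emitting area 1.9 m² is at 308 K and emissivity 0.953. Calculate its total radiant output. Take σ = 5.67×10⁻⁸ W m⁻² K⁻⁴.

P = εσAT⁴ = 0.953 × 5.67×10⁻⁸ × 1.90 × (308)⁴ = 0.953 × 5.67×10⁻⁸ × 1.90 × 9.00×10^9.
P = 924 W.

P ≈ 924 W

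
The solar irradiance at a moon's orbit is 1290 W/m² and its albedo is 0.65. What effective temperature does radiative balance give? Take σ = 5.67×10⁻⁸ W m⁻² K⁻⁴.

Power absorbed = (1−a)S·πR²; power emitted = 4πR²σT⁴. Equating and cancelling πR²:
T = ((1−a)S / 4σ)^(1/4) = (451 / (4 × 5.67×10⁻⁸))^(1/4) = (1.99×10^9)^(1/4).
T = 211 K.

T ≈ 211 K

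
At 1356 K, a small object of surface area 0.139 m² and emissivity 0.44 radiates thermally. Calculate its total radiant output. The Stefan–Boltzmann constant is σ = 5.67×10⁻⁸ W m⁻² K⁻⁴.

P ≈ 11700 W

P = εσAT⁴ = 0.44 × 5.67×10⁻⁸ × 0.139 × (1356)⁴ = 0.44 × 5.67×10⁻⁸ × 0.139 × 3.38×10^12.
P = 11700 W.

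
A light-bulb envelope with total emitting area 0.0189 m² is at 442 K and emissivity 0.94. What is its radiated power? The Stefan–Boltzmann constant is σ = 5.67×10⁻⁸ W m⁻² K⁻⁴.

P ≈ 38.4 W

Stefan–Boltzmann: P = εσAT⁴ = 0.94 × 5.67×10⁻⁸ × 0.0189 × (442)⁴ = 0.94 × 5.67×10⁻⁸ × 0.0189 × 3.82×10^10.
P = 38.4 W.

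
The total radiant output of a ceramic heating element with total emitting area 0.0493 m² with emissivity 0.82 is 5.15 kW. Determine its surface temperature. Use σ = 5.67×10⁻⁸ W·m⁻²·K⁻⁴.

From P = εσAT⁴, T = (P / εσA)^(1/4) = (5150 / (0.82 × 5.67×10⁻⁸ × 0.0493))^(1/4).
T = (2.25×10^12)^(1/4) = 1220 K.

T ≈ 1220 K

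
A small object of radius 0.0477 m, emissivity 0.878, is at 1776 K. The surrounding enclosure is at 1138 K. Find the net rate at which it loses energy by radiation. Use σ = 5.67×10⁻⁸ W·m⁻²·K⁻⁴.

A = 4πr² = 4π × (0.0477)² = 0.0286 m².
Q = εσA(T⁴ − T_s⁴). T⁴ − T_s⁴ = (1776)⁴ − (1138)⁴ = 9.95×10^12 − 1.68×10^12 = 8.27×10^12 K⁴.
Q = 0.878 × 5.67×10⁻⁸ × 0.0286 × 8.27×10^12 = 11800 W.

Q ≈ 11800 W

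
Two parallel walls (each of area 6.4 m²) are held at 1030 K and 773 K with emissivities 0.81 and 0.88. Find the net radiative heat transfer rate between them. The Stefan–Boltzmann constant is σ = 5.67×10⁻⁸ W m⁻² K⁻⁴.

For two large parallel gray plates, q = σ(T₁⁴ − T₂⁴) / (1/ε₁ + 1/ε₂ − 1).
1/ε₁ + 1/ε₂ − 1 = 1/0.81 + 1/0.88 − 1 = 1.371.
T₁⁴ − T₂⁴ = 1.13×10^12 − 3.57×10^11 = 7.68×10^11 K⁴.
q = 5.67×10⁻⁸ × 7.68×10^11 / 1.371 = 31800 W/m².
Q = q·A = 31800 × 6.4 = 2.03×10^5 W.

Q ≈ 2.03×10^5 W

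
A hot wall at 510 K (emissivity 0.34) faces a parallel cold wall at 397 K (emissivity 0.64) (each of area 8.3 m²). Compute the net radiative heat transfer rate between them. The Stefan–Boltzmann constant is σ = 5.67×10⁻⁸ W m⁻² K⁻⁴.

For two large parallel gray plates, q = σ(T₁⁴ − T₂⁴) / (1/ε₁ + 1/ε₂ − 1).
1/ε₁ + 1/ε₂ − 1 = 1/0.34 + 1/0.64 − 1 = 3.504.
T₁⁴ − T₂⁴ = 6.77×10^10 − 2.48×10^10 = 4.28×10^10 K⁴.
q = 5.67×10⁻⁸ × 4.28×10^10 / 3.504 = 693 W/m².
Q = q·A = 693 × 8.3 = 5750 W.

Q ≈ 5750 W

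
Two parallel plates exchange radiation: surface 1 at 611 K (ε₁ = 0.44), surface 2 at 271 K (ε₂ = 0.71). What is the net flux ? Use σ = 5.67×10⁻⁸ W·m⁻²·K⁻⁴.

For two large parallel gray plates, q = σ(T₁⁴ − T₂⁴) / (1/ε₁ + 1/ε₂ − 1).
1/ε₁ + 1/ε₂ − 1 = 1/0.44 + 1/0.71 − 1 = 2.681.
T₁⁴ − T₂⁴ = 1.39×10^11 − 5.39×10^9 = 1.34×10^11 K⁴.
q = 5.67×10⁻⁸ × 1.34×10^11 / 2.681 = 2830 W/m².

q ≈ 2830 W/m²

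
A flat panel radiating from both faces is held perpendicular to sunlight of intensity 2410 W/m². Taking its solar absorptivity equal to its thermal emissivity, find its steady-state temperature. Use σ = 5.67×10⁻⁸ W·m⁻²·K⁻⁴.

T ≈ 382 K

Absorbed flux αS = emitted flux 2εσT⁴ per unit area; with α = ε this gives T = (S/2σ)^(1/4).
T = (2410 / (2 × 5.67×10⁻⁸))^(1/4) = (2.13×10^10)^(1/4).
T = 382 K.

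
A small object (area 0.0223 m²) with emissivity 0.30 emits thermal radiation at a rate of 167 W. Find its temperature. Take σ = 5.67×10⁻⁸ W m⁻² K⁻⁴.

T ≈ 815 K

From P = εσAT⁴, T = (P / εσA)^(1/4) = (167 / (0.30 × 5.67×10⁻⁸ × 0.0223))^(1/4).
T = (4.40×10^11)^(1/4) = 815 K.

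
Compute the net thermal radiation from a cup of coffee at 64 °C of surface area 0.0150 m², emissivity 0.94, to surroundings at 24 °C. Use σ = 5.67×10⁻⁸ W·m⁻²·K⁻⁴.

Q ≈ 4.09 W

Convert: 64 °C = 337 K; 24 °C = 297 K.
Q = εσA(T⁴ − T_s⁴). T⁴ − T_s⁴ = (337)⁴ − (297)⁴ = 1.29×10^10 − 7.78×10^9 = 5.12×10^9 K⁴.
Q = 0.94 × 5.67×10⁻⁸ × 0.0150 × 5.12×10^9 = 4.09 W.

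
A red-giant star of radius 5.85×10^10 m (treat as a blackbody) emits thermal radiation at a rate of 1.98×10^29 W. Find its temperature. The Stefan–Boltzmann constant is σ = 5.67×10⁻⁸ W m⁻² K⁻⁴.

A = 4πr² = 4π × (5.85×10^10)² = 4.30×10^22 m².
From P = σAT⁴, T = (P / σA)^(1/4) = (1.98×10^29 / (5.67×10⁻⁸ × 4.30×10^22))^(1/4).
T = (8.12×10^13)^(1/4) = 3000 K.

T ≈ 3000 K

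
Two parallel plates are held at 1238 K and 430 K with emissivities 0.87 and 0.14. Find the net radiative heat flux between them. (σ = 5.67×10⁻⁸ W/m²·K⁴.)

For two large parallel gray plates, q = σ(T₁⁴ − T₂⁴) / (1/ε₁ + 1/ε₂ − 1).
1/ε₁ + 1/ε₂ − 1 = 1/0.87 + 1/0.14 − 1 = 7.292.
T₁⁴ − T₂⁴ = 2.35×10^12 − 3.42×10^10 = 2.31×10^12 K⁴.
q = 5.67×10⁻⁸ × 2.31×10^12 / 7.292 = 18000 W/m².

q ≈ 18000 W/m²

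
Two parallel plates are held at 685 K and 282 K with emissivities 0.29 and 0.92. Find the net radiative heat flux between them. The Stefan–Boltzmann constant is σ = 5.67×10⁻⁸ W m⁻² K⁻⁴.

q ≈ 3430 W/m²

For two large parallel gray plates, q = σ(T₁⁴ − T₂⁴) / (1/ε₁ + 1/ε₂ − 1).
1/ε₁ + 1/ε₂ − 1 = 1/0.29 + 1/0.92 − 1 = 3.535.
T₁⁴ − T₂⁴ = 2.20×10^11 − 6.32×10^9 = 2.14×10^11 K⁴.
q = 5.67×10⁻⁸ × 2.14×10^11 / 3.535 = 3430 W/m².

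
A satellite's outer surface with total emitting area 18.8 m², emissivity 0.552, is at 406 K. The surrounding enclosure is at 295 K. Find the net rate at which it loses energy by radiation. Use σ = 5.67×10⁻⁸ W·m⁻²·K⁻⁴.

Q ≈ 11500 W

Q = εσA(T⁴ − T_s⁴). T⁴ − T_s⁴ = (406)⁴ − (295)⁴ = 2.72×10^10 − 7.57×10^9 = 1.96×10^10 K⁴.
Q = 0.552 × 5.67×10⁻⁸ × 18.8 × 1.96×10^10 = 11500 W.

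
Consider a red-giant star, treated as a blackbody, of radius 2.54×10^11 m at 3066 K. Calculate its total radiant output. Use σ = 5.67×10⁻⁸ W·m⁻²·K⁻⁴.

A = 4πr² = 4π × (2.54×10^11)² = 8.11×10^23 m².
P = σAT⁴ = 5.67×10⁻⁸ × 8.11×10^23 × (3066)⁴ = 5.67×10⁻⁸ × 8.11×10^23 × 8.84×10^13.
P = 4.06×10^30 W.

P ≈ 4.06×10^30 W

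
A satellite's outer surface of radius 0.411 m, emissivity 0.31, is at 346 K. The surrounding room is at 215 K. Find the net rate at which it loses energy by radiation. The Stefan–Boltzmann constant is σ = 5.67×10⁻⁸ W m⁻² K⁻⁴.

Q ≈ 455 W

A = 4πr² = 4π × (0.411)² = 2.12 m².
Q = εσA(T⁴ − T_s⁴). T⁴ − T_s⁴ = (346)⁴ − (215)⁴ = 1.43×10^10 − 2.14×10^9 = 1.22×10^10 K⁴.
Q = 0.31 × 5.67×10⁻⁸ × 2.12 × 1.22×10^10 = 455 W.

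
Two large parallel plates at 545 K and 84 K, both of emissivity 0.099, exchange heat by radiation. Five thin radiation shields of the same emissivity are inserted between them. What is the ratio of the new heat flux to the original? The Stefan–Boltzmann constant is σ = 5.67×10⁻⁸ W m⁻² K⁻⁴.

ratio ≈ 0.167

With N identical shields there are N+1 = 6 gaps in series, each with the same radiative resistance, so the flux falls to 1/(N+1) of its unshielded value.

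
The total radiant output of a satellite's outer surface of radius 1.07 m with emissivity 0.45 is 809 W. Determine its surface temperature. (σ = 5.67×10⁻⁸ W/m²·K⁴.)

A = 4πr² = 4π × (1.07)² = 14.4 m².
From P = εσAT⁴, T = (P / εσA)^(1/4) = (809 / (0.45 × 5.67×10⁻⁸ × 14.4))^(1/4).
T = (2.20×10^9)^(1/4) = 217 K.

T ≈ 217 K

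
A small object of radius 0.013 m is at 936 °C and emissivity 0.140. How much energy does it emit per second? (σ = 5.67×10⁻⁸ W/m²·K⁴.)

A = 4πr² = 4π × (0.013)² = 2.12×10^-3 m².
936 °C = 1209 K.
P = εσAT⁴ = 0.140 × 5.67×10⁻⁸ × 2.12×10^-3 × (1209)⁴ = 0.140 × 5.67×10⁻⁸ × 2.12×10^-3 × 2.14×10^12.
P = 36.0 W.

P ≈ 36.0 W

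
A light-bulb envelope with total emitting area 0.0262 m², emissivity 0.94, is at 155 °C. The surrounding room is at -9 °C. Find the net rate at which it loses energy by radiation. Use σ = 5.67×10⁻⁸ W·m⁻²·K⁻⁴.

Convert: 155 °C = 428 K; -9 °C = 264 K.
Q = εσA(T⁴ − T_s⁴). T⁴ − T_s⁴ = (428)⁴ − (264)⁴ = 3.36×10^10 − 4.86×10^9 = 2.87×10^10 K⁴.
Q = 0.94 × 5.67×10⁻⁸ × 0.0262 × 2.87×10^10 = 40.1 W.

Q ≈ 40.1 W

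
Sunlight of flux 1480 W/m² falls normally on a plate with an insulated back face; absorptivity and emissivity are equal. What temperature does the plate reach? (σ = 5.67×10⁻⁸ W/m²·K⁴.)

Absorbed flux αS = emitted flux εσT⁴ (one radiating face); with α = ε, T = (S/σ)^(1/4).
T = (1480 / 5.67×10⁻⁸)^(1/4) = (2.61×10^10)^(1/4).
T = 402 K.

T ≈ 402 K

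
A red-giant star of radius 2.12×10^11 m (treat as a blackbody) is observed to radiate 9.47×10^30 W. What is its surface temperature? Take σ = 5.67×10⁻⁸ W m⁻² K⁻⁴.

T ≈ 4150 K

A = 4πr² = 4π × (2.12×10^11)² = 5.65×10^23 m².
From P = σAT⁴, T = (P / σA)^(1/4) = (9.47×10^30 / (5.67×10⁻⁸ × 5.65×10^23))^(1/4).
T = (2.96×10^14)^(1/4) = 4150 K.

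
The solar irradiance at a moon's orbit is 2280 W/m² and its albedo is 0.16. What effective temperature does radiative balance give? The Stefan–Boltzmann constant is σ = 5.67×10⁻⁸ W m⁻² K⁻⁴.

Power absorbed = (1−a)S·πR²; power emitted = 4πR²σT⁴. Equating and cancelling πR²:
T = ((1−a)S / 4σ)^(1/4) = (1920 / (4 × 5.67×10⁻⁸))^(1/4) = (8.44×10^9)^(1/4).
T = 303 K.

T ≈ 303 K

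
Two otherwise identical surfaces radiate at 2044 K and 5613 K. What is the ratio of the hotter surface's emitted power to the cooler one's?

ratio ≈ 56.9

P ∝ T⁴, so the ratio is (5613/2044)⁴ = (2.746)⁴ = 56.9.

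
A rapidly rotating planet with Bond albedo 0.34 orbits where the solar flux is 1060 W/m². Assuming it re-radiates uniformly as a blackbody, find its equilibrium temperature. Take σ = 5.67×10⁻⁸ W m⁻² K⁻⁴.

T ≈ 236 K

Power absorbed = (1−a)S·πR²; power emitted = 4πR²σT⁴. Equating and cancelling πR²:
T = ((1−a)S / 4σ)^(1/4) = (700 / (4 × 5.67×10⁻⁸))^(1/4) = (3.08×10^9)^(1/4).
T = 236 K.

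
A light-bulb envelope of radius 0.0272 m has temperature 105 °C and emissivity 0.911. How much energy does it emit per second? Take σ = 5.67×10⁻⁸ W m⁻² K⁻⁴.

A = 4πr² = 4π × (0.0272)² = 9.30×10^-3 m².
105 °C = 378 K.
P = εσAT⁴ = 0.911 × 5.67×10⁻⁸ × 9.30×10^-3 × (378)⁴ = 0.911 × 5.67×10⁻⁸ × 9.30×10^-3 × 2.04×10^10.
P = 9.80 W.

P ≈ 9.80 W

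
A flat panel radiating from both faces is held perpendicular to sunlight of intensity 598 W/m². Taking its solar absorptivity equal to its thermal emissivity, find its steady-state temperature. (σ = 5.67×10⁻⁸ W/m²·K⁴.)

Absorbed flux αS = emitted flux 2εσT⁴ per unit area; with α = ε this gives T = (S/2σ)^(1/4).
T = (598 / (2 × 5.67×10⁻⁸))^(1/4) = (5.27×10^9)^(1/4).
T = 269 K.

T ≈ 269 K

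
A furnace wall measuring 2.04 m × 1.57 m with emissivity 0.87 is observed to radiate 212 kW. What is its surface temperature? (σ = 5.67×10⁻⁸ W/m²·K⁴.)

A = 2.04 × 1.57 = 3.20 m².
From P = εσAT⁴, T = (P / εσA)^(1/4) = (2.12×10^5 / (0.87 × 5.67×10⁻⁸ × 3.20))^(1/4).
T = (1.34×10^12)^(1/4) = 1080 K.

T ≈ 1080 K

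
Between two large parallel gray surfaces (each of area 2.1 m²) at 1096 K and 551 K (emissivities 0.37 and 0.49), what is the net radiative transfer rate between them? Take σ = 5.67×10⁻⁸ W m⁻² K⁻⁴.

Q ≈ 43000 W

For two large parallel gray plates, q = σ(T₁⁴ − T₂⁴) / (1/ε₁ + 1/ε₂ − 1).
1/ε₁ + 1/ε₂ − 1 = 1/0.37 + 1/0.49 − 1 = 3.744.
T₁⁴ − T₂⁴ = 1.44×10^12 − 9.22×10^10 = 1.35×10^12 K⁴.
q = 5.67×10⁻⁸ × 1.35×10^12 / 3.744 = 20500 W/m².
Q = q·A = 20500 × 2.1 = 43000 W.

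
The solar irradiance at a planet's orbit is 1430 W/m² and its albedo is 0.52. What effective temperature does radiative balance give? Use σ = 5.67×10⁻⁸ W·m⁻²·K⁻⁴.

T ≈ 235 K

Power absorbed = (1−a)S·πR²; power emitted = 4πR²σT⁴. Equating and cancelling πR²:
T = ((1−a)S / 4σ)^(1/4) = (686 / (4 × 5.67×10⁻⁸))^(1/4) = (3.03×10^9)^(1/4).
T = 235 K.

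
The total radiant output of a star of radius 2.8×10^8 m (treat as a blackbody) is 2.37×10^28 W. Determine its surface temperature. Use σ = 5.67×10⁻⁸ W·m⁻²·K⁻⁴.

T ≈ 25500 K

A = 4πr² = 4π × (2.8×10^8)² = 9.85×10^17 m².
From P = σAT⁴, T = (P / σA)^(1/4) = (2.37×10^28 / (5.67×10⁻⁸ × 9.85×10^17))^(1/4).
T = (4.24×10^17)^(1/4) = 25500 K.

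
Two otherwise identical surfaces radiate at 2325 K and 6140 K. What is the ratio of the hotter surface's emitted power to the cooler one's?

ratio ≈ 48.6

P ∝ T⁴, so the ratio is (6140/2325)⁴ = (2.641)⁴ = 48.6.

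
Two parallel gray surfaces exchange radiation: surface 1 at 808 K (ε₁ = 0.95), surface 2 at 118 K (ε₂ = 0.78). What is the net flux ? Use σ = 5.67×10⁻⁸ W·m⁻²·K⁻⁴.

For two large parallel gray plates, q = σ(T₁⁴ − T₂⁴) / (1/ε₁ + 1/ε₂ − 1).
1/ε₁ + 1/ε₂ − 1 = 1/0.95 + 1/0.78 − 1 = 1.335.
T₁⁴ − T₂⁴ = 4.26×10^11 − 1.94×10^8 = 4.26×10^11 K⁴.
q = 5.67×10⁻⁸ × 4.26×10^11 / 1.335 = 18100 W/m².

q ≈ 18100 W/m²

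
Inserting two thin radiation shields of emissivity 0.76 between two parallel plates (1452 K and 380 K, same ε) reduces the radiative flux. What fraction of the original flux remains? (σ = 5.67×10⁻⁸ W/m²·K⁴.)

With N identical shields there are N+1 = 3 gaps in series, each with the same radiative resistance, so the flux falls to 1/(N+1) of its unshielded value.

ratio ≈ 0.333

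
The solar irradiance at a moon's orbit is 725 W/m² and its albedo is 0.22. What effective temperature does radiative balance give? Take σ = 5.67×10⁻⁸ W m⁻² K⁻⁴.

T ≈ 223 K

Power absorbed = (1−a)S·πR²; power emitted = 4πR²σT⁴. Equating and cancelling πR²:
T = ((1−a)S / 4σ)^(1/4) = (566 / (4 × 5.67×10⁻⁸))^(1/4) = (2.49×10^9)^(1/4).
T = 223 K.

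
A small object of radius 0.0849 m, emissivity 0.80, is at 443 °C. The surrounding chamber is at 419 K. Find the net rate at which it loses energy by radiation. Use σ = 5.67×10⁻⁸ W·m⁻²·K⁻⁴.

Q ≈ 953 W

A = 4πr² = 4π × (0.0849)² = 0.0906 m².
Convert: 443 °C = 716 K.
Q = εσA(T⁴ − T_s⁴). T⁴ − T_s⁴ = (716)⁴ − (419)⁴ = 2.63×10^11 − 3.08×10^10 = 2.32×10^11 K⁴.
Q = 0.80 × 5.67×10⁻⁸ × 0.0906 × 2.32×10^11 = 953 W.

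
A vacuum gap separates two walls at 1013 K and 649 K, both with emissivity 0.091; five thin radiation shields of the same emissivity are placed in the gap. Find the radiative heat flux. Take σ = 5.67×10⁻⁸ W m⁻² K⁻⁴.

q ≈ 394 W/m²

Each of the 6 gaps contributes resistance (2/ε − 1) = 2/0.091 − 1 = 20.98; total = 125.9.
q = σ(T₁⁴ − T₂⁴) / 125.9 = 5.67×10⁻⁸ × 8.76×10^11 / 125.9 = 394 W/m².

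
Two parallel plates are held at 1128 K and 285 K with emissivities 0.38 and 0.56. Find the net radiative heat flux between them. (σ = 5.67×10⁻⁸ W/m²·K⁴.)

For two large parallel gray plates, q = σ(T₁⁴ − T₂⁴) / (1/ε₁ + 1/ε₂ − 1).
1/ε₁ + 1/ε₂ − 1 = 1/0.38 + 1/0.56 − 1 = 3.417.
T₁⁴ − T₂⁴ = 1.62×10^12 − 6.60×10^9 = 1.61×10^12 K⁴.
q = 5.67×10⁻⁸ × 1.61×10^12 / 3.417 = 26800 W/m².

q ≈ 26800 W/m²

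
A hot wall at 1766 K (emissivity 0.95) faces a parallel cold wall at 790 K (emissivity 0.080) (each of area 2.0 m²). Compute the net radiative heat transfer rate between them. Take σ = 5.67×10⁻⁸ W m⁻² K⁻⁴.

Q ≈ 84400 W

For two large parallel gray plates, q = σ(T₁⁴ − T₂⁴) / (1/ε₁ + 1/ε₂ − 1).
1/ε₁ + 1/ε₂ − 1 = 1/0.95 + 1/0.080 − 1 = 12.55.
T₁⁴ − T₂⁴ = 9.73×10^12 − 3.90×10^11 = 9.34×10^12 K⁴.
q = 5.67×10⁻⁸ × 9.34×10^12 / 12.55 = 42200 W/m².
Q = q·A = 42200 × 2.0 = 84400 W.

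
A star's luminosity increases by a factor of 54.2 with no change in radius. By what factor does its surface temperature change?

P ∝ T⁴ ⇒ T ∝ P^(1/4), so T scales by (54.2)^(1/4) = 2.71.

factor ≈ 2.71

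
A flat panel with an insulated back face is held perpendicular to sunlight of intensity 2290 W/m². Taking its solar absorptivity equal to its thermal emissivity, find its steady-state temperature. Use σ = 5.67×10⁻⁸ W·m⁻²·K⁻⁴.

T ≈ 448 K

Absorbed flux αS = emitted flux εσT⁴ (one radiating face); with α = ε, T = (S/σ)^(1/4).
T = (2290 / 5.67×10⁻⁸)^(1/4) = (4.04×10^10)^(1/4).
T = 448 K.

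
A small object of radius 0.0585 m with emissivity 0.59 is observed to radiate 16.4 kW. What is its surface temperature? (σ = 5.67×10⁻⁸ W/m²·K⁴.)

T ≈ 1840 K

A = 4πr² = 4π × (0.0585)² = 0.0430 m².
From P = εσAT⁴, T = (P / εσA)^(1/4) = (16400 / (0.59 × 5.67×10⁻⁸ × 0.0430))^(1/4).
T = (1.14×10^13)^(1/4) = 1840 K.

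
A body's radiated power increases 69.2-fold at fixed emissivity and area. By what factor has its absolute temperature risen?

P ∝ T⁴ ⇒ T ∝ P^(1/4), so T scales by (69.2)^(1/4) = 2.88.

factor ≈ 2.88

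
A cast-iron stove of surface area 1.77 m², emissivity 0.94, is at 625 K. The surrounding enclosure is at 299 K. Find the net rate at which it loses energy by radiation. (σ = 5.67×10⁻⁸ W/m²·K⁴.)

Q ≈ 13600 W

Q = εσA(T⁴ − T_s⁴). T⁴ − T_s⁴ = (625)⁴ − (299)⁴ = 1.53×10^11 − 7.99×10^9 = 1.45×10^11 K⁴.
Q = 0.94 × 5.67×10⁻⁸ × 1.77 × 1.45×10^11 = 13600 W.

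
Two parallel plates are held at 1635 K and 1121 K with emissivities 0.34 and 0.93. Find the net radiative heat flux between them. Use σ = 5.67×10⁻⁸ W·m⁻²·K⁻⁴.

q ≈ 1.05×10^5 W/m²

For two large parallel gray plates, q = σ(T₁⁴ − T₂⁴) / (1/ε₁ + 1/ε₂ − 1).
1/ε₁ + 1/ε₂ − 1 = 1/0.34 + 1/0.93 − 1 = 3.016.
T₁⁴ − T₂⁴ = 7.15×10^12 − 1.58×10^12 = 5.57×10^12 K⁴.
q = 5.67×10⁻⁸ × 5.57×10^12 / 3.016 = 1.05×10^5 W/m².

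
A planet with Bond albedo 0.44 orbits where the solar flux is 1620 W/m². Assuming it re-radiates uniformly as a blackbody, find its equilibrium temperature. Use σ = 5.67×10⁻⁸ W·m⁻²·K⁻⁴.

Power absorbed = (1−a)S·πR²; power emitted = 4πR²σT⁴. Equating and cancelling πR²:
T = ((1−a)S / 4σ)^(1/4) = (907 / (4 × 5.67×10⁻⁸))^(1/4) = (4.00×10^9)^(1/4).
T = 251 K.

T ≈ 251 K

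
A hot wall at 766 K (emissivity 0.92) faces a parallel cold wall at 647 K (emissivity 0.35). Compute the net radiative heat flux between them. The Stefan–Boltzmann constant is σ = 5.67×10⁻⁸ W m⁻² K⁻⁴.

For two large parallel gray plates, q = σ(T₁⁴ − T₂⁴) / (1/ε₁ + 1/ε₂ − 1).
1/ε₁ + 1/ε₂ − 1 = 1/0.92 + 1/0.35 − 1 = 2.944.
T₁⁴ − T₂⁴ = 3.44×10^11 − 1.75×10^11 = 1.69×10^11 K⁴.
q = 5.67×10⁻⁸ × 1.69×10^11 / 2.944 = 3260 W/m².

q ≈ 3260 W/m²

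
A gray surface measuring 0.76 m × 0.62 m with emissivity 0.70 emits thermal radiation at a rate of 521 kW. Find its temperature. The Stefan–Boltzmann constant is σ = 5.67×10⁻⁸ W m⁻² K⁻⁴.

T ≈ 2300 K

A = 0.76 × 0.62 = 0.471 m².
From P = εσAT⁴, T = (P / εσA)^(1/4) = (5.21×10^5 / (0.70 × 5.67×10⁻⁸ × 0.471))^(1/4).
T = (2.79×10^13)^(1/4) = 2300 K.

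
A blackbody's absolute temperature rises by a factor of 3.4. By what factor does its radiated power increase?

factor ≈ 134

P ∝ T⁴, so the power scales as (3.4)⁴ = 134.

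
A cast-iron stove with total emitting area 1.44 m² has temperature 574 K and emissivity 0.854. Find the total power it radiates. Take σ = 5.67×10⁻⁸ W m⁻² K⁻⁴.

P = εσAT⁴ = 0.854 × 5.67×10⁻⁸ × 1.44 × (574)⁴ = 0.854 × 5.67×10⁻⁸ × 1.44 × 1.09×10^11.
P = 7570 W.

P ≈ 7570 W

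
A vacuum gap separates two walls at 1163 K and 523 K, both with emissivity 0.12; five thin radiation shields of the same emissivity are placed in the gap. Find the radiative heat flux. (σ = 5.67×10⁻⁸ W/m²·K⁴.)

Each of the 6 gaps contributes resistance (2/ε − 1) = 2/0.12 − 1 = 15.67; total = 94.00.
q = σ(T₁⁴ − T₂⁴) / 94.00 = 5.67×10⁻⁸ × 1.75×10^12 / 94.00 = 1060 W/m².

q ≈ 1060 W/m²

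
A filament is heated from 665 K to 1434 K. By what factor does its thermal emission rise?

ratio ≈ 21.6

P ∝ T⁴, so the ratio is (1434/665)⁴ = (2.156)⁴ = 21.6.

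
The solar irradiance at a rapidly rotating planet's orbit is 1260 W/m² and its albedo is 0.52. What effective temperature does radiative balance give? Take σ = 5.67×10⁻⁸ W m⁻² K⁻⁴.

T ≈ 227 K

Power absorbed = (1−a)S·πR²; power emitted = 4πR²σT⁴. Equating and cancelling πR²:
T = ((1−a)S / 4σ)^(1/4) = (605 / (4 × 5.67×10⁻⁸))^(1/4) = (2.67×10^9)^(1/4).
T = 227 K.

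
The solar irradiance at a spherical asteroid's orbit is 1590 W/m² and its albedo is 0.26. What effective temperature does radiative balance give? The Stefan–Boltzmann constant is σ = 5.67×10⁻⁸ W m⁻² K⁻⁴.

Power absorbed = (1−a)S·πR²; power emitted = 4πR²σT⁴. Equating and cancelling πR²:
T = ((1−a)S / 4σ)^(1/4) = (1180 / (4 × 5.67×10⁻⁸))^(1/4) = (5.19×10^9)^(1/4).
T = 268 K.

T ≈ 268 K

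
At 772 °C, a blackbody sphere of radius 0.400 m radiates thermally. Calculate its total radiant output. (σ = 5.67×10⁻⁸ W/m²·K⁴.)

A = 4πr² = 4π × (0.400)² = 2.01 m².
772 °C = 1045 K.
P = σAT⁴ = 5.67×10⁻⁸ × 2.01 × (1045)⁴ = 5.67×10⁻⁸ × 2.01 × 1.19×10^12.
P = 1.36×10^5 W.

P ≈ 1.36×10^5 W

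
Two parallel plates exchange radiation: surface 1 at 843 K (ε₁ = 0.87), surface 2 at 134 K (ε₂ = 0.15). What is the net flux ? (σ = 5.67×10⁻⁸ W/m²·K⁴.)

q ≈ 4200 W/m²

For two large parallel gray plates, q = σ(T₁⁴ − T₂⁴) / (1/ε₁ + 1/ε₂ − 1).
1/ε₁ + 1/ε₂ − 1 = 1/0.87 + 1/0.15 − 1 = 6.816.
T₁⁴ − T₂⁴ = 5.05×10^11 − 3.22×10^8 = 5.05×10^11 K⁴.
q = 5.67×10⁻⁸ × 5.05×10^11 / 6.816 = 4200 W/m².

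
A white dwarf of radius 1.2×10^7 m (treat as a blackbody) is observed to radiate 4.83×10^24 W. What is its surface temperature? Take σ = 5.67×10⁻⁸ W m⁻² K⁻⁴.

A = 4πr² = 4π × (1.2×10^7)² = 1.81×10^15 m².
From P = σAT⁴, T = (P / σA)^(1/4) = (4.83×10^24 / (5.67×10⁻⁸ × 1.81×10^15))^(1/4).
T = (4.71×10^16)^(1/4) = 14700 K.

T ≈ 14700 K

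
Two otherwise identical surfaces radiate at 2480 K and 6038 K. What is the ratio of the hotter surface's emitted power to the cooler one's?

P ∝ T⁴, so the ratio is (6038/2480)⁴ = (2.435)⁴ = 35.1.

ratio ≈ 35.1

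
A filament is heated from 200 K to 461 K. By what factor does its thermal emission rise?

ratio ≈ 28.2

P ∝ T⁴, so the ratio is (461/200)⁴ = (2.305)⁴ = 28.2.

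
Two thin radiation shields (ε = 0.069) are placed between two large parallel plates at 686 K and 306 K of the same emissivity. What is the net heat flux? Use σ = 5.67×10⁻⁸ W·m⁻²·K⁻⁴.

Each of the 3 gaps contributes resistance (2/ε − 1) = 2/0.069 − 1 = 27.99; total = 83.96.
q = σ(T₁⁴ − T₂⁴) / 83.96 = 5.67×10⁻⁸ × 2.13×10^11 / 83.96 = 144 W/m².

q ≈ 144 W/m²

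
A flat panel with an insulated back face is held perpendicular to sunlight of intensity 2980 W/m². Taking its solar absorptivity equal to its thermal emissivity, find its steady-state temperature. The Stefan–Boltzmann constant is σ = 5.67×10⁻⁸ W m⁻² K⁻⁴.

Absorbed flux αS = emitted flux εσT⁴ (one radiating face); with α = ε, T = (S/σ)^(1/4).
T = (2980 / 5.67×10⁻⁸)^(1/4) = (5.26×10^10)^(1/4).
T = 479 K.

T ≈ 479 K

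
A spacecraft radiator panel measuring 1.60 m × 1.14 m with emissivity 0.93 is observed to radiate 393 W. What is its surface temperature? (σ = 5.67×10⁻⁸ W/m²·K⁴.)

T ≈ 253 K

A = 1.60 × 1.14 = 1.82 m².
From P = εσAT⁴, T = (P / εσA)^(1/4) = (393 / (0.93 × 5.67×10⁻⁸ × 1.82))^(1/4).
T = (4.09×10^9)^(1/4) = 253 K.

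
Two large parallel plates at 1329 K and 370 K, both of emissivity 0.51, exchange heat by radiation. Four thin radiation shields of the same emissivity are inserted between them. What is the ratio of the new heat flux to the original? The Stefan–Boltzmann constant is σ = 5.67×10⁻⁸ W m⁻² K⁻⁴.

ratio ≈ 0.200

With N identical shields there are N+1 = 5 gaps in series, each with the same radiative resistance, so the flux falls to 1/(N+1) of its unshielded value.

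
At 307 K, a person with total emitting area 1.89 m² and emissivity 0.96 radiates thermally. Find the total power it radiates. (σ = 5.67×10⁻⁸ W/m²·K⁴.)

P = εσAT⁴ = 0.96 × 5.67×10⁻⁸ × 1.89 × (307)⁴ = 0.96 × 5.67×10⁻⁸ × 1.89 × 8.88×10^9.
P = 914 W.

P ≈ 914 W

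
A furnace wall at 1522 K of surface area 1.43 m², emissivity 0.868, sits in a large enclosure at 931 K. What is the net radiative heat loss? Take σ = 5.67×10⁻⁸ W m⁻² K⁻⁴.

Q = εσA(T⁴ − T_s⁴). T⁴ − T_s⁴ = (1522)⁴ − (931)⁴ = 5.37×10^12 − 7.51×10^11 = 4.61×10^12 K⁴.
Q = 0.868 × 5.67×10⁻⁸ × 1.43 × 4.61×10^12 = 3.25×10^5 W.

Q ≈ 3.25×10^5 W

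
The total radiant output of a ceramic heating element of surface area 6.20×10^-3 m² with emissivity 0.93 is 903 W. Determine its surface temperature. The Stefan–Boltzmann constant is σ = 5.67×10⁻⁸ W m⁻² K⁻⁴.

T ≈ 1290 K

From P = εσAT⁴, T = (P / εσA)^(1/4) = (903 / (0.93 × 5.67×10⁻⁸ × 6.20×10^-3))^(1/4).
T = (2.76×10^12)^(1/4) = 1290 K.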